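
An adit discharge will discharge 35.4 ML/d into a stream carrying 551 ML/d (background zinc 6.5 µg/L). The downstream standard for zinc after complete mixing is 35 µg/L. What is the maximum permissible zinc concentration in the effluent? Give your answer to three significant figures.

479 µg/L

At the limit, (Qr·Cr + Qe·Cₑ)/(Qr + Qe) = 35:
Cₑ = (586.4·35 − 551.0·6.500) / 35.40 = 478.6 µg/L.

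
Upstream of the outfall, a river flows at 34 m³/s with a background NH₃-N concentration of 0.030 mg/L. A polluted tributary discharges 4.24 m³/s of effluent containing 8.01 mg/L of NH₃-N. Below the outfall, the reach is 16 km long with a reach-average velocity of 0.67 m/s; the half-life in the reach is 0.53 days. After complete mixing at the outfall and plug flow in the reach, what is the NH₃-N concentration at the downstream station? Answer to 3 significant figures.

0.637 mg/L

Conservation of mass: C = (34.00·0.03000 + 4.240·8.010) / 38.24 = 34.98/38.24 = 0.9148 mg/L.
Travel time t = 16·1000 / 0.67 = 23880 s = 6.633 h.
Half-life 0.53 d → k = ln 2 / 0.53 = 1.308 d⁻¹.
After decay, C = 0.9148 × e^(−kt) = 0.9148 × 0.6966 = 0.6373 mg/L.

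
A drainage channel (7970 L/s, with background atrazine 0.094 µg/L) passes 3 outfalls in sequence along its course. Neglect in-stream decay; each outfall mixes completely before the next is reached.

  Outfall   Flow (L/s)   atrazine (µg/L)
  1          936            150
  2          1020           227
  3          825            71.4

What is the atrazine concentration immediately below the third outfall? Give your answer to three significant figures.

After outfall 1: Q = 7970 + 936.0 = 8906 L/s; C = (7970·0.09400 + 936.0·150.0)/8906 = 15.85 µg/L.
After outfall 2: Q = 8906 + 1020 = 9926 L/s; C = (8906·15.85 + 1020·227.0)/9926 = 37.55 µg/L.
After outfall 3: Q = 9926 + 825.0 = 10750 L/s; C = (9926·37.55 + 825.0·71.40)/10750 = 40.14 µg/L.

40.1 µg/L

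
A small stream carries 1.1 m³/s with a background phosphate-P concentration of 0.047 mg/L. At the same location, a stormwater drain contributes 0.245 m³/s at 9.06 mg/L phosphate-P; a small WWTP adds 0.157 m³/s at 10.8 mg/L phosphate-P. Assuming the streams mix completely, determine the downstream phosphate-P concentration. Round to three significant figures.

2.64 mg/L

After mixing, C = (1.100·0.04700 + 0.2450·9.060 + 0.1570·10.80) / 1.502 = 3.967/1.502 = 2.641 mg/L.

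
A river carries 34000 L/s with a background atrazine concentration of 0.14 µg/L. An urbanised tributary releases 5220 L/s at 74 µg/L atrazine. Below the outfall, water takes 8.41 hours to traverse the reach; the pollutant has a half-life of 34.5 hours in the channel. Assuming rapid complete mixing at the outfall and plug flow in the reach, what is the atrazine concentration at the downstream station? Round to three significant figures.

8.42 µg/L

Flow-weighted average: C = (34000·0.1400 + 5220·74.00) / 39220 = 391000/39220 = 9.970 µg/L.
Half-life 34.5 h → k = ln 2 / 34.5 = 0.02009 h⁻¹ = 0.4822 d⁻¹.
Applying C = C₀e^(−kt): 9.970 × 0.8445 = 8.420 µg/L.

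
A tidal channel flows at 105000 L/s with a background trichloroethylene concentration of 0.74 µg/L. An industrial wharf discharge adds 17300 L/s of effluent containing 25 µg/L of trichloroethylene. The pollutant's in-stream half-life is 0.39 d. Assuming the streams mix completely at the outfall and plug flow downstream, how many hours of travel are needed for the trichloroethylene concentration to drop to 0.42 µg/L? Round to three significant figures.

Mixed concentration C = ΣQC/ΣQ = (105000·0.7400 + 17300·25.00) / 122300 = 510200/122300 = 4.172 µg/L.
Half-life 0.39 d → k = ln 2 / 0.39 = 1.777 d⁻¹.
4.172·exp(−k·t) = 0.42 → t = ln(4.172/0.42)/k = 111600 s = 31.00 h.

31.0 h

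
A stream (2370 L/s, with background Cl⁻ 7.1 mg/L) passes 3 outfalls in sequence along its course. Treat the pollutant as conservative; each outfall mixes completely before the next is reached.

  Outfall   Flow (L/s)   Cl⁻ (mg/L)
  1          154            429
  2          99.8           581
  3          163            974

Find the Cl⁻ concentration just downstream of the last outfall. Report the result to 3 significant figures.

108 mg/L

Below outfall 1: Q → 2524 L/s, C = (2370·7.100 + 154.0·429.0)/2524 = 32.84 mg/L.
Below outfall 2: Q → 2624 L/s, C = (2524·32.84 + 99.80·581.0)/2624 = 53.69 mg/L.
Below outfall 3: Q → 2787 L/s, C = (2624·53.69 + 163.0·974.0)/2787 = 107.5 mg/L.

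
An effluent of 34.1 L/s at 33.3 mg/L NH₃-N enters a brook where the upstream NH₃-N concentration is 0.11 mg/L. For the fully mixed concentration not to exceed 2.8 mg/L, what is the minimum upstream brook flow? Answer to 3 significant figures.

Set C_mix = 2.8: (Q·0.1100 + 34.10·33.30) / (Q + 34.10) = 2.8
→ Q = 34.10·(33.30 − 2.8)/(2.8 − 0.1100) = 386.6 L/s.

387 L/s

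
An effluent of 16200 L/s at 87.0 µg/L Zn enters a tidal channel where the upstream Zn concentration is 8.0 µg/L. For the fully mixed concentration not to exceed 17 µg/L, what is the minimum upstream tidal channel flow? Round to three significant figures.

126000 L/s

Set C_mix = 17: (Q·8.000 + 16200·87.00) / (Q + 16200) = 17
→ Q = 16200·(87.00 − 17)/(17 − 8.000) = 126000 L/s.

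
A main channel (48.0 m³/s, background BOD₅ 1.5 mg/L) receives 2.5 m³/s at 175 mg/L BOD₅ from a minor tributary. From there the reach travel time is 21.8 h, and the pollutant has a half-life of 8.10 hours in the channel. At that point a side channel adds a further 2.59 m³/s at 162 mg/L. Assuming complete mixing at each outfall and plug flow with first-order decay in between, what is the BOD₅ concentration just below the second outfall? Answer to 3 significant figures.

Mass balance: C = (48.00·1.500 + 2.500·175.0) / 50.50 = 509.5/50.50 = 10.09 mg/L; combined flow 50.50 m³/s.
Half-life 8.10 h → k = ln 2 / 8.10 = 0.08557 h⁻¹ = 2.054 d⁻¹.
Decay over the reach: 10.09·exp(−kt) = 10.09·0.1548 = 1.562 mg/L.
Second outfall: C = (50.50·1.562 + 2.590·162.0)/53.09 = 9.389 mg/L.

9.39 mg/L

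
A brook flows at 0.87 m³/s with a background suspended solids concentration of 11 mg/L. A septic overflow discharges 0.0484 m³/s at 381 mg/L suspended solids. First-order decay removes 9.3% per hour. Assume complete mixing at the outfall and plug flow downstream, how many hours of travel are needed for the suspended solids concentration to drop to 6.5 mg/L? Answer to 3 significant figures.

15.8 h

Conservation of mass: C = (0.8700·11.00 + 0.04840·381.0) / 0.9184 = 28.01/0.9184 = 30.50 mg/L.
9.3%/h lost → k = −ln(1 − 0.093) = 0.09761 h⁻¹.
30.50·exp(−k·t) = 6.5 → t = ln(30.50/6.5)/k = 57010 s = 15.84 h.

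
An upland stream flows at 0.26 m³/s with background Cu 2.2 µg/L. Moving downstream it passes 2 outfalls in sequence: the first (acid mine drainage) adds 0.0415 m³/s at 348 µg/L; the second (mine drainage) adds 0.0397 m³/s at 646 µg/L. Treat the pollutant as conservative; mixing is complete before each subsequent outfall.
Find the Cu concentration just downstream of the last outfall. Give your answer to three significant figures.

Outfall 1: combined Q = 0.3015 m³/s; C = (0.2600·2.200 + 0.04150·348.0)/0.3015 = 49.80 µg/L.
Outfall 2: combined Q = 0.3412 m³/s; C = (0.3015·49.80 + 0.03970·646.0)/0.3412 = 119.2 µg/L.

119 µg/L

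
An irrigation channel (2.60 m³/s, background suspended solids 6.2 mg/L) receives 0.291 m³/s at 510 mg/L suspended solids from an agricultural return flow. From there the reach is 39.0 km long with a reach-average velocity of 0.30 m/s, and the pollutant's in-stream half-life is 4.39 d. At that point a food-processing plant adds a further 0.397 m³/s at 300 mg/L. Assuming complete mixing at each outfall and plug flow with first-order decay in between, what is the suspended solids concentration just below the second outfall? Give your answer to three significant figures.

Mixed concentration C = ΣQC/ΣQ = (2.600·6.200 + 0.2910·510.0) / 2.891 = 164.5/2.891 = 56.91 mg/L; combined flow 2.891 m³/s.
Travel time t = 39.0·1000 / 0.30 = 130000 s = 36.11 h.
Half-life 4.39 d → k = ln 2 / 4.39 = 0.1579 d⁻¹.
Decay over the reach: 56.91·exp(−kt) = 56.91·0.7885 = 44.88 mg/L.
Second outfall: C = (2.891·44.88 + 0.3970·300.0)/3.288 = 75.68 mg/L.

75.7 mg/L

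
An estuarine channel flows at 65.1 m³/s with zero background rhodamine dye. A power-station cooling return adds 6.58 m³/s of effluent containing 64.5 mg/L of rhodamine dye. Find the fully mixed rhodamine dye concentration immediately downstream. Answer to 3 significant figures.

5.92 mg/L

Mass balance: C = (65.10·0 + 6.580·64.50) / 71.68 = 424.4/71.68 = 5.921 mg/L.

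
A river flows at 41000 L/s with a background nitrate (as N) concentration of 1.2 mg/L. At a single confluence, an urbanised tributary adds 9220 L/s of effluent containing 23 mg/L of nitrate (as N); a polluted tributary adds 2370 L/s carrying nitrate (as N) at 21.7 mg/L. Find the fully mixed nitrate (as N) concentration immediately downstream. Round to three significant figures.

5.95 mg/L

Mass balance: C = (41000·1.200 + 9220·23.00 + 2370·21.70) / 52590 = 312700/52590 = 5.946 mg/L.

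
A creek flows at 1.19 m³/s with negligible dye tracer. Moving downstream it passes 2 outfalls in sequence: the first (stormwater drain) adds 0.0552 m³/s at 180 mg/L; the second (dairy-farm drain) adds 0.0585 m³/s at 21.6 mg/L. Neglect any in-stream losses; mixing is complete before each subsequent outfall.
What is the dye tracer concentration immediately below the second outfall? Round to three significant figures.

8.59 mg/L

Outfall 1: combined Q = 1.245 m³/s; C = (1.190·0 + 0.05520·180.0)/1.245 = 7.979 mg/L.
Outfall 2: combined Q = 1.304 m³/s; C = (1.245·7.979 + 0.05850·21.60)/1.304 = 8.591 mg/L.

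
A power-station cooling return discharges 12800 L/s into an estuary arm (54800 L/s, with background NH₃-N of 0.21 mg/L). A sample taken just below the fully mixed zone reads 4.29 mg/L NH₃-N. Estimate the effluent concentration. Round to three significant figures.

Mass balance: 54800·0.2100 + 12800·Cₑ = 67600·4.290
→ Cₑ = (67600·4.290 − 54800·0.2100) / 12800 = 21.76 mg/L.

21.8 mg/L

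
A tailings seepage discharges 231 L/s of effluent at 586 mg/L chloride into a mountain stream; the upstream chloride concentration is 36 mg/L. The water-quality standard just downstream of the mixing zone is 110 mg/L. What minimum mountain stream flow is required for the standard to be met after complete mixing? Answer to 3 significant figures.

Set C_mix = 110: (Q·36.00 + 231.0·586.0) / (Q + 231.0) = 110
→ Q = 231.0·(586.0 − 110)/(110 − 36.00) = 1486 L/s.

1490 L/s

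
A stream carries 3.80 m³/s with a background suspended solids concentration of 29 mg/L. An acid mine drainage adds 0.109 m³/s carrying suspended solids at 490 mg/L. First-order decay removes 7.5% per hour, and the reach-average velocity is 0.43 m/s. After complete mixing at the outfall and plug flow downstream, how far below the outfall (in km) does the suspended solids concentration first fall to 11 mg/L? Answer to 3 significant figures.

Mixed concentration C = ΣQC/ΣQ = (3.800·29.00 + 0.1090·490.0) / 3.909 = 163.6/3.909 = 41.85 mg/L.
7.5%/h lost → k = −ln(1 − 0.075) = 0.07796 h⁻¹.
Set 41.85·exp(−k·t) = 11 → t = ln(41.85/11)/k = 61710 s = 17.14 h.
Distance = v·t = 0.43·61710 = 26530 m = 26.53 km.

26.5 km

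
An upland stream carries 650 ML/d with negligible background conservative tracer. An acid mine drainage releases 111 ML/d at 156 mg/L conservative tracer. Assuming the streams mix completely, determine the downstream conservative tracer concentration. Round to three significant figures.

22.8 mg/L

Mixed concentration C = ΣQC/ΣQ = (650.0·0 + 111.0·156.0) / 761.0 = 17320/761.0 = 22.75 mg/L.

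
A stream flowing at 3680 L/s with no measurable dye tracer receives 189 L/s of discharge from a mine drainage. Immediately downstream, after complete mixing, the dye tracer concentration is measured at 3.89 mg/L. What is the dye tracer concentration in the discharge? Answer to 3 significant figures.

Mass balance: 3680·0 + 189.0·Cₑ = 3869·3.890
→ Cₑ = (3869·3.890 − 3680·0) / 189.0 = 79.63 mg/L.

79.6 mg/L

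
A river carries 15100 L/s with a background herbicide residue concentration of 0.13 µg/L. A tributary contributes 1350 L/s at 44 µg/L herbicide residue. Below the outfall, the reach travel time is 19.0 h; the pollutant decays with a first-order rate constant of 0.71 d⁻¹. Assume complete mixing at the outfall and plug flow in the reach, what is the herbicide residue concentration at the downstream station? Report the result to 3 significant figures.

Mixed concentration C = ΣQC/ΣQ = (15100·0.1300 + 1350·44.00) / 16450 = 61360/16450 = 3.730 µg/L.
First-order decay: C = 3.730·exp(−k·t) = 3.730·0.5700 = 2.126 µg/L.

2.13 µg/L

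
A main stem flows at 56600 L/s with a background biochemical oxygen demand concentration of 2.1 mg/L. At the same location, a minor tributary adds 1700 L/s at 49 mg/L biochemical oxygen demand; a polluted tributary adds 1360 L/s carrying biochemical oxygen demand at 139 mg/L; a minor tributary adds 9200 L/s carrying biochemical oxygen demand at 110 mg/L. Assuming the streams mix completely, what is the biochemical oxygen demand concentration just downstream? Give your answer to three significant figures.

Mass balance: C = (56600·2.100 + 1700·49.00 + 1360·139.0 + 9200·110.0) / 68860 = 1403000/68860 = 20.38 mg/L.

20.4 mg/L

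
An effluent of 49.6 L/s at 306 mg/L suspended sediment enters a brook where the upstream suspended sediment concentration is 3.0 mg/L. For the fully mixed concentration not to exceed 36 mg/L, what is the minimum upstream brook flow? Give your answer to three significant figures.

406 L/s

Set C_mix = 36: (Q·3.000 + 49.60·306.0) / (Q + 49.60) = 36
→ Q = 49.60·(306.0 − 36)/(36 − 3.000) = 405.8 L/s.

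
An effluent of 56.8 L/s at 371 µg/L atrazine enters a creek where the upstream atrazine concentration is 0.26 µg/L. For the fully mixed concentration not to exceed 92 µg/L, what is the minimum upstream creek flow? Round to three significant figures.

Set C_mix = 92: (Q·0.2600 + 56.80·371.0) / (Q + 56.80) = 92
→ Q = 56.80·(371.0 − 92)/(92 − 0.2600) = 172.7 L/s.

173 L/s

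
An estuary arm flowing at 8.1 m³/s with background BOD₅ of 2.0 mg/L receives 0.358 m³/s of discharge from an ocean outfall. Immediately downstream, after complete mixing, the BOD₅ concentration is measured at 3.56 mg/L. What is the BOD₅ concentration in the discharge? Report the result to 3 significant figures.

Mass balance: 8.100·2.000 + 0.3580·Cₑ = 8.458·3.560
→ Cₑ = (8.458·3.560 − 8.100·2.000) / 0.3580 = 38.86 mg/L.

38.9 mg/L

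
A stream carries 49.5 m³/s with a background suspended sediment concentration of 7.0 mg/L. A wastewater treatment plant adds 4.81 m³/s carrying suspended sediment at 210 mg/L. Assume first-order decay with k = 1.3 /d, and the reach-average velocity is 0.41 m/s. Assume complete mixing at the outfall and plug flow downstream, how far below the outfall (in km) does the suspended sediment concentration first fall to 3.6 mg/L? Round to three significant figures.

52.8 km

Mass balance: C = (49.50·7.000 + 4.810·210.0) / 54.31 = 1357/54.31 = 24.98 mg/L.
Set 24.98·exp(−k·t) = 3.6 → t = ln(24.98/3.6)/k = 128700 s = 35.76 h.
Distance = v·t = 0.41·128700 = 52780 m = 52.78 km.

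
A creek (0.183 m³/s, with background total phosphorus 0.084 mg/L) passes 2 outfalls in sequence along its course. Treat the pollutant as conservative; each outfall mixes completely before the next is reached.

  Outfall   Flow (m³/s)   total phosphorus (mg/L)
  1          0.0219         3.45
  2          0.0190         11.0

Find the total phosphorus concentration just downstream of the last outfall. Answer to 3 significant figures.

Below outfall 1: Q → 0.2049 m³/s, C = (0.1830·0.08400 + 0.02190·3.450)/0.2049 = 0.4438 mg/L.
Below outfall 2: Q → 0.2239 m³/s, C = (0.2049·0.4438 + 0.01900·11.00)/0.2239 = 1.340 mg/L.

1.34 mg/L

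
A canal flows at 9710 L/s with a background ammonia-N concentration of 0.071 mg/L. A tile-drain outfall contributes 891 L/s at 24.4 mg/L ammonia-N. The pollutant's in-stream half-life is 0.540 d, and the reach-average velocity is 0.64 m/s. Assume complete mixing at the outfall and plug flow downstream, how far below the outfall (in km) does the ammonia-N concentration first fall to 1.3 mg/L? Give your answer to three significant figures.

21.0 km

After mixing, C = (9710·0.07100 + 891.0·24.40) / 10600 = 22430/10600 = 2.116 mg/L.
Half-life 0.540 d → k = ln 2 / 0.540 = 1.284 d⁻¹.
Set 2.116·exp(−k·t) = 1.3 → t = ln(2.116/1.3)/k = 32790 s = 9.107 h.
Distance = v·t = 0.64·32790 = 20980 m = 20.98 km.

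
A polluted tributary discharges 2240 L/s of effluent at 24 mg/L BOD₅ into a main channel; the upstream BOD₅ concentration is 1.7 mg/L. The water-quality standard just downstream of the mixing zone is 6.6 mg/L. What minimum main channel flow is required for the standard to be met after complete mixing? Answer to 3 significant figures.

Set C_mix = 6.6: (Q·1.700 + 2240·24.00) / (Q + 2240) = 6.6
→ Q = 2240·(24.00 − 6.6)/(6.6 − 1.700) = 7954 L/s.

7950 L/s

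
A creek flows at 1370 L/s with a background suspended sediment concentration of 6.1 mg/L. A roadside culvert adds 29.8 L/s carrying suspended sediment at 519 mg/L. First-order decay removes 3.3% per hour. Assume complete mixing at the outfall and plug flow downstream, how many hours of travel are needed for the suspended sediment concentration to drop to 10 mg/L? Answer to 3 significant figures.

Flow-weighted average: C = (1370·6.100 + 29.80·519.0) / 1400 = 23820/1400 = 17.02 mg/L.
3.3%/h lost → k = −ln(1 − 0.033) = 0.03356 h⁻¹.
17.02·exp(−k·t) = 10 → t = ln(17.02/10)/k = 57050 s = 15.85 h.

15.8 h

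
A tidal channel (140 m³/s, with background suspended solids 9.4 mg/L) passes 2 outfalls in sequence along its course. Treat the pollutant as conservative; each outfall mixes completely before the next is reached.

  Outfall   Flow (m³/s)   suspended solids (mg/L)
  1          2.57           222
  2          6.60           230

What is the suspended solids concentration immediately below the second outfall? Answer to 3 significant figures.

Below outfall 1: Q → 142.6 m³/s, C = (140.0·9.400 + 2.570·222.0)/142.6 = 13.23 mg/L.
Below outfall 2: Q → 149.2 m³/s, C = (142.6·13.23 + 6.600·230.0)/149.2 = 22.82 mg/L.

22.8 mg/L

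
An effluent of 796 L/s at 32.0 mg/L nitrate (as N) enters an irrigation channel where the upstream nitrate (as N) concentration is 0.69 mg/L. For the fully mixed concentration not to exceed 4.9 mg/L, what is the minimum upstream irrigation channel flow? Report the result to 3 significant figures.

5120 L/s

Set C_mix = 4.9: (Q·0.6900 + 796.0·32.00) / (Q + 796.0) = 4.9
→ Q = 796.0·(32.00 − 4.9)/(4.9 − 0.6900) = 5124 L/s.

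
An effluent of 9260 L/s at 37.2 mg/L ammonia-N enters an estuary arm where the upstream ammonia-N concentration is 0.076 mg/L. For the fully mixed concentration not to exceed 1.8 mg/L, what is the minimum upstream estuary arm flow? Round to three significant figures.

190000 L/s

Set C_mix = 1.8: (Q·0.07600 + 9260·37.20) / (Q + 9260) = 1.8
→ Q = 9260·(37.20 − 1.8)/(1.8 − 0.07600) = 190100 L/s.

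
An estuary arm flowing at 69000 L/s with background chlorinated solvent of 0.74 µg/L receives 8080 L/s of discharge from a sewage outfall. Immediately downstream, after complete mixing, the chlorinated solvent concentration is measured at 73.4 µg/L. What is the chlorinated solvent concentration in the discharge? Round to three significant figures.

Mass balance: 69000·0.7400 + 8080·Cₑ = 77080·73.40
→ Cₑ = (77080·73.40 − 69000·0.7400) / 8080 = 693.9 µg/L.

694 µg/L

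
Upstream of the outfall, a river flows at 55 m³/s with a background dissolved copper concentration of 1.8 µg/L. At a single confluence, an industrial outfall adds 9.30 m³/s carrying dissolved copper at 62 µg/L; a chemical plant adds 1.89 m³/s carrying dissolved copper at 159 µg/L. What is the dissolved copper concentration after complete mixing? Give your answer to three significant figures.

14.7 µg/L

Mixed concentration C = ΣQC/ΣQ = (55.00·1.800 + 9.300·62.00 + 1.890·159.0) / 66.19 = 976.1/66.19 = 14.75 µg/L.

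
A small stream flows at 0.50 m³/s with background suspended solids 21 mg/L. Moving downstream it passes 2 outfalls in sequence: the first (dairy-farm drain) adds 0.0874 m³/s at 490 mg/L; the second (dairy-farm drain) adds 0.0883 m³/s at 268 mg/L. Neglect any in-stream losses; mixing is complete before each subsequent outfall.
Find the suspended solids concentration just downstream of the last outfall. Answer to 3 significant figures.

After outfall 1: Q = 0.5000 + 0.08740 = 0.5874 m³/s; C = (0.5000·21.00 + 0.08740·490.0)/0.5874 = 90.78 mg/L.
After outfall 2: Q = 0.5874 + 0.08830 = 0.6757 m³/s; C = (0.5874·90.78 + 0.08830·268.0)/0.6757 = 113.9 mg/L.

114 mg/L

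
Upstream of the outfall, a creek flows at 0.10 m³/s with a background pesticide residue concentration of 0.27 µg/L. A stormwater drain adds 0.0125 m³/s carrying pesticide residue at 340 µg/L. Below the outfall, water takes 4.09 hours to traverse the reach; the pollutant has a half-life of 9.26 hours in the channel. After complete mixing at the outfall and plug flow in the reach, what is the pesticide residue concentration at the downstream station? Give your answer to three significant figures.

28.0 µg/L

Mixed concentration C = ΣQC/ΣQ = (0.1000·0.2700 + 0.01250·340.0) / 0.1125 = 4.277/0.1125 = 38.02 µg/L.
Half-life 9.26 h → k = ln 2 / 9.26 = 0.07485 h⁻¹ = 1.796 d⁻¹.
Decay over the reach: 38.02·exp(−kt) = 38.02·0.7363 = 27.99 µg/L.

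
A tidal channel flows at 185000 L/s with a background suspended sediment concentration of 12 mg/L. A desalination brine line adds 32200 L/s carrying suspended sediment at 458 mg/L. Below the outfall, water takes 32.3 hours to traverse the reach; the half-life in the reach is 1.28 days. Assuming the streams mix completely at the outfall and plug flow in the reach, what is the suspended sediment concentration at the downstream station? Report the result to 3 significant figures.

After mixing, C = (185000·12.00 + 32200·458.0) / 217200 = 16970000/217200 = 78.12 mg/L.
Half-life 1.28 d → k = ln 2 / 1.28 = 0.5415 d⁻¹.
First-order decay: C = 78.12·exp(−k·t) = 78.12·0.4825 = 37.69 mg/L.

37.7 mg/L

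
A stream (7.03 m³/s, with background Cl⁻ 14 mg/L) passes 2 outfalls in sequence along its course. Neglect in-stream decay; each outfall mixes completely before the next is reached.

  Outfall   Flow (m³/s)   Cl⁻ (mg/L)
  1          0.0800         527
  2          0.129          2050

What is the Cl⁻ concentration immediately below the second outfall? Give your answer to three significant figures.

56.0 mg/L

After outfall 1: Q = 7.030 + 0.08000 = 7.110 m³/s; C = (7.030·14.00 + 0.08000·527.0)/7.110 = 19.77 mg/L.
After outfall 2: Q = 7.110 + 0.1290 = 7.239 m³/s; C = (7.110·19.77 + 0.1290·2050)/7.239 = 55.95 mg/L.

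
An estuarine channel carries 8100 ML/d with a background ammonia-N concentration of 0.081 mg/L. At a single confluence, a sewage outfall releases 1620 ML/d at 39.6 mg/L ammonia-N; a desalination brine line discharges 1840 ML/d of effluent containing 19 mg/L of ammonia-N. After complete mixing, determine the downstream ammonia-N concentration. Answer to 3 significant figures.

After mixing, C = (8100·0.08100 + 1620·39.60 + 1840·19.00) / 11560 = 99770/11560 = 8.630 mg/L.

8.63 mg/L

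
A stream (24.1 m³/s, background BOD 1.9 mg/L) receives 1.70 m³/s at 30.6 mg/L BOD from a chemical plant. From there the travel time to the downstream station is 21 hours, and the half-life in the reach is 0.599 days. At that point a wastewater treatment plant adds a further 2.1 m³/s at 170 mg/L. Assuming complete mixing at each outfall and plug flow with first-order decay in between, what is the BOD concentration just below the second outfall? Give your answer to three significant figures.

Flow-weighted average: C = (24.10·1.900 + 1.700·30.60) / 25.80 = 97.81/25.80 = 3.791 mg/L; combined flow 25.80 m³/s.
Half-life 0.599 d → k = ln 2 / 0.599 = 1.157 d⁻¹.
Decay over the reach: 3.791·exp(−kt) = 3.791·0.3633 = 1.377 mg/L.
At the second outfall, C = (25.80·1.377 + 2.100·170.0) / (25.80 + 2.100) = 14.07 mg/L.

14.1 mg/L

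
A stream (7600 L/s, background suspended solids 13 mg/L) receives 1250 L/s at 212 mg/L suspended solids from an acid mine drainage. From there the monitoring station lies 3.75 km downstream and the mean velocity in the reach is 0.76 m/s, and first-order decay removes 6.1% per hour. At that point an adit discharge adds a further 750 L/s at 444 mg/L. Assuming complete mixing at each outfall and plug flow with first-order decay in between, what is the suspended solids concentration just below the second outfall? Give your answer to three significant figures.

Flow-weighted average: C = (7600·13.00 + 1250·212.0) / 8850 = 363800/8850 = 41.11 mg/L; combined flow 8850 L/s.
Travel time t = 3.75·1000 / 0.76 = 4934 s = 1.371 h.
6.1%/h lost → k = −ln(1 − 0.061) = 0.06294 h⁻¹.
Applying C = C₀e^(−kt): 41.11 × 0.9174 = 37.71 mg/L.
Second outfall: C = (8850·37.71 + 750.0·444.0)/9600 = 69.45 mg/L.

69.5 mg/L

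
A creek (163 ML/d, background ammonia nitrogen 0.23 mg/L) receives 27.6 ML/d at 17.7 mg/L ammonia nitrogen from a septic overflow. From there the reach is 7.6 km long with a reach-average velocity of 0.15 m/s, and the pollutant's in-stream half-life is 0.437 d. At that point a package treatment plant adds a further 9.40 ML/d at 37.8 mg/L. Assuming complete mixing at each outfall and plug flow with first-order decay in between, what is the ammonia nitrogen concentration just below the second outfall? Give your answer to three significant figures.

After mixing, C = (163.0·0.2300 + 27.60·17.70) / 190.6 = 526.0/190.6 = 2.760 mg/L; combined flow 190.6 ML/d.
Travel time t = 7.6·1000 / 0.15 = 50670 s = 14.07 h.
Half-life 0.437 d → k = ln 2 / 0.437 = 1.586 d⁻¹.
After decay, C = 2.760 × e^(−kt) = 2.760 × 0.3945 = 1.089 mg/L.
At the second outfall, C = (190.6·1.089 + 9.400·37.80) / (190.6 + 9.400) = 2.814 mg/L.

2.81 mg/L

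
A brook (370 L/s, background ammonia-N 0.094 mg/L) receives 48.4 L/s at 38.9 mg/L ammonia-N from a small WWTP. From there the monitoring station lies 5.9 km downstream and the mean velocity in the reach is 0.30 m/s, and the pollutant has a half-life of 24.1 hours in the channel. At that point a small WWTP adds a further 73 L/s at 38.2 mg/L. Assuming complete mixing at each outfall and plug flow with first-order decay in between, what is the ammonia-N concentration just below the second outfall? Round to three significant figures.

9.01 mg/L

Flow-weighted average: C = (370.0·0.09400 + 48.40·38.90) / 418.4 = 1918/418.4 = 4.583 mg/L; combined flow 418.4 L/s.
Travel time t = 5.9·1000 / 0.30 = 19670 s = 5.463 h.
Half-life 24.1 h → k = ln 2 / 24.1 = 0.02876 h⁻¹ = 0.6903 d⁻¹.
Applying C = C₀e^(−kt): 4.583 × 0.8546 = 3.917 mg/L.
At the second outfall, C = (418.4·3.917 + 73.00·38.20) / (418.4 + 73.00) = 9.010 mg/L.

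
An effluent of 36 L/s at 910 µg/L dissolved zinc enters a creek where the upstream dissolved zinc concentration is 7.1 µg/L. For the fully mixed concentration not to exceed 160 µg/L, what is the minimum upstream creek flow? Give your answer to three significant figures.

177 L/s

Set C_mix = 160: (Q·7.100 + 36.00·910.0) / (Q + 36.00) = 160
→ Q = 36.00·(910.0 − 160)/(160 − 7.100) = 176.6 L/s.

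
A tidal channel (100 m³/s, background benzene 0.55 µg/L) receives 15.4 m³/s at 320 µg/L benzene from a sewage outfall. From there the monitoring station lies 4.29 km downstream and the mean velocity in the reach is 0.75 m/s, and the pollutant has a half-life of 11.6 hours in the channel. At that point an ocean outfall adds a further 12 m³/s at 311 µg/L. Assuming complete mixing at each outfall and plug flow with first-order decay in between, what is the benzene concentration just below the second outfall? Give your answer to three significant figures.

64.9 µg/L

Mass balance: C = (100.0·0.5500 + 15.40·320.0) / 115.4 = 4983/115.4 = 43.18 µg/L; combined flow 115.4 m³/s.
Travel time t = 4.29·1000 / 0.75 = 5720 s = 1.589 h.
Half-life 11.6 h → k = ln 2 / 11.6 = 0.05975 h⁻¹ = 1.434 d⁻¹.
First-order decay: C = 43.18·exp(−k·t) = 43.18·0.9094 = 39.27 µg/L.
Second outfall: C = (115.4·39.27 + 12.00·311.0)/127.4 = 64.86 µg/L.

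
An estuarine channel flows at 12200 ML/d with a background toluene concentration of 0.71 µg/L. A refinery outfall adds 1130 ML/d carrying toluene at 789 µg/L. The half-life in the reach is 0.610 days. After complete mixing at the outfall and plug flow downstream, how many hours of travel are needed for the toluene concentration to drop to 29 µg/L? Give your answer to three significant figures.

Conservation of mass: C = (12200·0.7100 + 1130·789.0) / 13330 = 900200/13330 = 67.53 µg/L.
Half-life 0.610 d → k = ln 2 / 0.610 = 1.136 d⁻¹.
67.53·exp(−k·t) = 29 → t = ln(67.53/29)/k = 64280 s = 17.85 h.

17.9 h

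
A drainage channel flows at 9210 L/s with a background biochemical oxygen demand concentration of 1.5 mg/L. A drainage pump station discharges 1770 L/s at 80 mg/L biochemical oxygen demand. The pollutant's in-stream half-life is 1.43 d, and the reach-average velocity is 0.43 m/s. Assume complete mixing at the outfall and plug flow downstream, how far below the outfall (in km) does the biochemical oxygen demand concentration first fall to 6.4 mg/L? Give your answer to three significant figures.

60.8 km

Flow-weighted average: C = (9210·1.500 + 1770·80.00) / 10980 = 155400/10980 = 14.15 mg/L.
Half-life 1.43 d → k = ln 2 / 1.43 = 0.4847 d⁻¹.
Set 14.15·exp(−k·t) = 6.4 → t = ln(14.15/6.4)/k = 141500 s = 39.30 h.
Distance = v·t = 0.43·141500 = 60840 m = 60.84 km.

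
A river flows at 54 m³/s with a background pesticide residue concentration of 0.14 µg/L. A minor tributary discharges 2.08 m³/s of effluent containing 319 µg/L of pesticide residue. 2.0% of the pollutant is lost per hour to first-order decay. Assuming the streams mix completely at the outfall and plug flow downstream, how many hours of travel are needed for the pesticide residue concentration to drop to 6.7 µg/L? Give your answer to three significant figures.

28.7 h

Flow-weighted average: C = (54.00·0.1400 + 2.080·319.0) / 56.08 = 671.1/56.08 = 11.97 µg/L.
2.0%/h lost → k = −ln(1 − 0.02) = 0.02020 h⁻¹.
11.97·exp(−k·t) = 6.7 → t = ln(11.97/6.7)/k = 103400 s = 28.71 h.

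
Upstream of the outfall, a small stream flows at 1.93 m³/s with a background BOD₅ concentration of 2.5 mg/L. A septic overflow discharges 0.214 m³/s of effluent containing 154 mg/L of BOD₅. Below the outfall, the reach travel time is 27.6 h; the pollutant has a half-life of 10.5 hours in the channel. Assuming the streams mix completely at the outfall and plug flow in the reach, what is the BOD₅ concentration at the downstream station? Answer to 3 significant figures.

Conservation of mass: C = (1.930·2.500 + 0.2140·154.0) / 2.144 = 37.78/2.144 = 17.62 mg/L.
Half-life 10.5 h → k = ln 2 / 10.5 = 0.06601 h⁻¹ = 1.584 d⁻¹.
After decay, C = 17.62 × e^(−kt) = 17.62 × 0.1617 = 2.850 mg/L.

2.85 mg/L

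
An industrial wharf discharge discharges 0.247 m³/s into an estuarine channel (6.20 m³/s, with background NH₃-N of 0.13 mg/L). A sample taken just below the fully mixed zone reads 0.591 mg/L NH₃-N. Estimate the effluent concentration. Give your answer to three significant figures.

Mass balance: 6.200·0.1300 + 0.2470·Cₑ = 6.447·0.5910
→ Cₑ = (6.447·0.5910 − 6.200·0.1300) / 0.2470 = 12.16 mg/L.

12.2 mg/L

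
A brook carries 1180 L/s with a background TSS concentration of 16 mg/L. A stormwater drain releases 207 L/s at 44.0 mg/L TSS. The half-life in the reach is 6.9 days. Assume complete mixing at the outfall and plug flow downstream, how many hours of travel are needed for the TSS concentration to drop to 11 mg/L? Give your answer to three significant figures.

145 h

Conservation of mass: C = (1180·16.00 + 207.0·44.00) / 1387 = 27990/1387 = 20.18 mg/L.
Half-life 6.9 d → k = ln 2 / 6.9 = 0.1005 d⁻¹.
20.18·exp(−k·t) = 11 → t = ln(20.18/11)/k = 521800 s = 145.0 h.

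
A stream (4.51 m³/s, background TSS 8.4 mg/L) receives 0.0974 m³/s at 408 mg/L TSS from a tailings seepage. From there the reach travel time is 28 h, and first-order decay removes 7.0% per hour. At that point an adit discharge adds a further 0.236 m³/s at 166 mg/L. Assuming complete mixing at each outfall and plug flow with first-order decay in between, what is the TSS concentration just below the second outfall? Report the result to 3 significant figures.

Mixed concentration C = ΣQC/ΣQ = (4.510·8.400 + 0.09740·408.0) / 4.607 = 77.62/4.607 = 16.85 mg/L; combined flow 4.607 m³/s.
7.0%/h lost → k = −ln(1 − 0.07) = 0.07257 h⁻¹.
Decay over the reach: 16.85·exp(−kt) = 16.85·0.1311 = 2.208 mg/L.
At the second outfall, C = (4.607·2.208 + 0.2360·166.0) / (4.607 + 0.2360) = 10.19 mg/L.

10.2 mg/L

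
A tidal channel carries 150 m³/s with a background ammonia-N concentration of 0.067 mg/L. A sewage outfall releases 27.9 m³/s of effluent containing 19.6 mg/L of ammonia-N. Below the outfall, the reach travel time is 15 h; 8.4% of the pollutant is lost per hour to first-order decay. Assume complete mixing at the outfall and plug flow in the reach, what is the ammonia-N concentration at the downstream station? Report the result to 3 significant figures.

0.840 mg/L

Mixed concentration C = ΣQC/ΣQ = (150.0·0.06700 + 27.90·19.60) / 177.9 = 556.9/177.9 = 3.130 mg/L.
8.4%/h lost → k = −ln(1 − 0.084) = 0.08774 h⁻¹.
First-order decay: C = 3.130·exp(−k·t) = 3.130·0.2682 = 0.8395 mg/L.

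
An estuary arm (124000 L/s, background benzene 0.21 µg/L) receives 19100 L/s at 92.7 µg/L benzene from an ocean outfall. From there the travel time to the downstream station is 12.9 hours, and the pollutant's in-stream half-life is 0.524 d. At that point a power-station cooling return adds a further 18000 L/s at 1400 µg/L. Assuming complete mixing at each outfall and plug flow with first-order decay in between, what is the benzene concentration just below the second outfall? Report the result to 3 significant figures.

Flow-weighted average: C = (124000·0.2100 + 19100·92.70) / 143100 = 1797000/143100 = 12.55 µg/L; combined flow 143100 L/s.
Half-life 0.524 d → k = ln 2 / 0.524 = 1.323 d⁻¹.
Applying C = C₀e^(−kt): 12.55 × 0.4912 = 6.166 µg/L.
At the second outfall, C = (143100·6.166 + 18000·1400) / (143100 + 18000) = 161.9 µg/L.

162 µg/L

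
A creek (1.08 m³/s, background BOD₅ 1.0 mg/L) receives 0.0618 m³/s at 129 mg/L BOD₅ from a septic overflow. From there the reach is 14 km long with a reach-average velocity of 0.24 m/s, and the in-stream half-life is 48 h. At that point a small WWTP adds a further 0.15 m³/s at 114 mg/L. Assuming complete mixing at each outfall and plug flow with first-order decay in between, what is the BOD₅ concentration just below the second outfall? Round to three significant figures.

18.8 mg/L

After mixing, C = (1.080·1.000 + 0.06180·129.0) / 1.142 = 9.052/1.142 = 7.928 mg/L; combined flow 1.142 m³/s.
Travel time t = 14·1000 / 0.24 = 58330 s = 16.20 h.
Half-life 48 h → k = ln 2 / 48 = 0.01444 h⁻¹ = 0.3466 d⁻¹.
First-order decay: C = 7.928·exp(−k·t) = 7.928·0.7914 = 6.274 mg/L.
At the second outfall, C = (1.142·6.274 + 0.1500·114.0) / (1.142 + 0.1500) = 18.78 mg/L.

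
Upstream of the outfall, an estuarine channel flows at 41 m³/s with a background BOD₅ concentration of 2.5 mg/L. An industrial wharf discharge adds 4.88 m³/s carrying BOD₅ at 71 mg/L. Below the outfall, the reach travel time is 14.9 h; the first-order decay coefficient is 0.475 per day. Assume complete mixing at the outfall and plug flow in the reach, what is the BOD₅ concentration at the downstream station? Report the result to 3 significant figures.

Mixed concentration C = ΣQC/ΣQ = (41.00·2.500 + 4.880·71.00) / 45.88 = 449.0/45.88 = 9.786 mg/L.
Decay over the reach: 9.786·exp(−kt) = 9.786·0.7446 = 7.287 mg/L.

7.29 mg/L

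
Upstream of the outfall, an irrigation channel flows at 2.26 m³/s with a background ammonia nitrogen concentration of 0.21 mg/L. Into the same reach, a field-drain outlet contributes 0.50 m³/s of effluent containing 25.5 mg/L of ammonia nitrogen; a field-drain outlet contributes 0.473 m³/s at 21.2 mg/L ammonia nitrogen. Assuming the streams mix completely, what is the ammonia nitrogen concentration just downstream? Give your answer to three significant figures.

7.19 mg/L

After mixing, C = (2.260·0.2100 + 0.5000·25.50 + 0.4730·21.20) / 3.233 = 23.25/3.233 = 7.192 mg/L.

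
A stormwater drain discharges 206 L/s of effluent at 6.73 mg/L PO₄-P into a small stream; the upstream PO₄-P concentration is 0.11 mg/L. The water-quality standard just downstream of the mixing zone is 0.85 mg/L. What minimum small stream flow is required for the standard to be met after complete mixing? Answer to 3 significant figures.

1640 L/s

Set C_mix = 0.85: (Q·0.1100 + 206.0·6.730) / (Q + 206.0) = 0.85
→ Q = 206.0·(6.730 − 0.85)/(0.85 − 0.1100) = 1637 L/s.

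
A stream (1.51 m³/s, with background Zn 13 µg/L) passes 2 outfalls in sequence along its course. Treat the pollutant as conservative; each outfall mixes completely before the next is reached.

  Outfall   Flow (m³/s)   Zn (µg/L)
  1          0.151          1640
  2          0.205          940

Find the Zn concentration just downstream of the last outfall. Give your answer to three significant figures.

Outfall 1: combined Q = 1.661 m³/s; C = (1.510·13.00 + 0.1510·1640)/1.661 = 160.9 µg/L.
Outfall 2: combined Q = 1.866 m³/s; C = (1.661·160.9 + 0.2050·940.0)/1.866 = 246.5 µg/L.

247 µg/L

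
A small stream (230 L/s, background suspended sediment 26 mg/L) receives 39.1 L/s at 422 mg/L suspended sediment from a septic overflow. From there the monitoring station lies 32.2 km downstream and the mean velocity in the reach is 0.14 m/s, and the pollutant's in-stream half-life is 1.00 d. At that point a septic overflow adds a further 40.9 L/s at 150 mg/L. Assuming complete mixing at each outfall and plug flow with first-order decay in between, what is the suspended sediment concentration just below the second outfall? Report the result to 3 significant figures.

31.2 mg/L

Mixed concentration C = ΣQC/ΣQ = (230.0·26.00 + 39.10·422.0) / 269.1 = 22480/269.1 = 83.54 mg/L; combined flow 269.1 L/s.
Travel time t = 32.2·1000 / 0.14 = 230000 s = 63.89 h.
Half-life 1.00 d → k = ln 2 / 1.00 = 0.6931 d⁻¹.
Applying C = C₀e^(−kt): 83.54 × 0.1580 = 13.20 mg/L.
Second outfall: C = (269.1·13.20 + 40.90·150.0)/310.0 = 31.25 mg/L.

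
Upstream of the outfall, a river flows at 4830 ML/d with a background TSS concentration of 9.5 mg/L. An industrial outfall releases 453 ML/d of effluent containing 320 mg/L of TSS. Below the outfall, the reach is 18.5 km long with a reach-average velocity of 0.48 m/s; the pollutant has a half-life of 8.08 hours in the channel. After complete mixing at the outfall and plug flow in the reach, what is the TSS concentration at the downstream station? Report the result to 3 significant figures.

Mixed concentration C = ΣQC/ΣQ = (4830·9.500 + 453.0·320.0) / 5283 = 190800/5283 = 36.12 mg/L.
Travel time t = 18.5·1000 / 0.48 = 38540 s = 10.71 h.
Half-life 8.08 h → k = ln 2 / 8.08 = 0.08579 h⁻¹ = 2.059 d⁻¹.
First-order decay: C = 36.12·exp(−k·t) = 36.12·0.3991 = 14.42 mg/L.

14.4 mg/L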